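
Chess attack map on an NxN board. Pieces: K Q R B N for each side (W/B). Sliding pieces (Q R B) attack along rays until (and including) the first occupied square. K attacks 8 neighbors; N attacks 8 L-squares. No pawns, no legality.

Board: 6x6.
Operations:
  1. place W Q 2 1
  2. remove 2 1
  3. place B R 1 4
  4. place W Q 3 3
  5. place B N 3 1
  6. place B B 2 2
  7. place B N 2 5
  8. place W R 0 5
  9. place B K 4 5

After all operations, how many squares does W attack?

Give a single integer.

Answer: 21

Derivation:
Op 1: place WQ@(2,1)
Op 2: remove (2,1)
Op 3: place BR@(1,4)
Op 4: place WQ@(3,3)
Op 5: place BN@(3,1)
Op 6: place BB@(2,2)
Op 7: place BN@(2,5)
Op 8: place WR@(0,5)
Op 9: place BK@(4,5)
Per-piece attacks for W:
  WR@(0,5): attacks (0,4) (0,3) (0,2) (0,1) (0,0) (1,5) (2,5) [ray(1,0) blocked at (2,5)]
  WQ@(3,3): attacks (3,4) (3,5) (3,2) (3,1) (4,3) (5,3) (2,3) (1,3) (0,3) (4,4) (5,5) (4,2) (5,1) (2,4) (1,5) (2,2) [ray(0,-1) blocked at (3,1); ray(-1,-1) blocked at (2,2)]
Union (21 distinct): (0,0) (0,1) (0,2) (0,3) (0,4) (1,3) (1,5) (2,2) (2,3) (2,4) (2,5) (3,1) (3,2) (3,4) (3,5) (4,2) (4,3) (4,4) (5,1) (5,3) (5,5)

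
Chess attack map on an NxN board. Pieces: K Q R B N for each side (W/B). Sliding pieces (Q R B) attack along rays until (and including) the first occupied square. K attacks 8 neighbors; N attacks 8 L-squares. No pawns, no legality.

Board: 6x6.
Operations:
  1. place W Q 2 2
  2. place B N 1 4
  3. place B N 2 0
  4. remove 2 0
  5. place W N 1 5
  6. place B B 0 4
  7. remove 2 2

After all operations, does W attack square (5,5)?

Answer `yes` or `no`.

Op 1: place WQ@(2,2)
Op 2: place BN@(1,4)
Op 3: place BN@(2,0)
Op 4: remove (2,0)
Op 5: place WN@(1,5)
Op 6: place BB@(0,4)
Op 7: remove (2,2)
Per-piece attacks for W:
  WN@(1,5): attacks (2,3) (3,4) (0,3)
W attacks (5,5): no

Answer: no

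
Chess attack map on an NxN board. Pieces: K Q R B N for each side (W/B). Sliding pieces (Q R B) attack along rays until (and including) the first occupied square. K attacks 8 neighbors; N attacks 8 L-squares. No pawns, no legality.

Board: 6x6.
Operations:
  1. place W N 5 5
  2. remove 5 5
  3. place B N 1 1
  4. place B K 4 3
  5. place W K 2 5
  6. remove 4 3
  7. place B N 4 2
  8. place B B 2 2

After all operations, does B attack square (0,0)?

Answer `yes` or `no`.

Op 1: place WN@(5,5)
Op 2: remove (5,5)
Op 3: place BN@(1,1)
Op 4: place BK@(4,3)
Op 5: place WK@(2,5)
Op 6: remove (4,3)
Op 7: place BN@(4,2)
Op 8: place BB@(2,2)
Per-piece attacks for B:
  BN@(1,1): attacks (2,3) (3,2) (0,3) (3,0)
  BB@(2,2): attacks (3,3) (4,4) (5,5) (3,1) (4,0) (1,3) (0,4) (1,1) [ray(-1,-1) blocked at (1,1)]
  BN@(4,2): attacks (5,4) (3,4) (2,3) (5,0) (3,0) (2,1)
B attacks (0,0): no

Answer: no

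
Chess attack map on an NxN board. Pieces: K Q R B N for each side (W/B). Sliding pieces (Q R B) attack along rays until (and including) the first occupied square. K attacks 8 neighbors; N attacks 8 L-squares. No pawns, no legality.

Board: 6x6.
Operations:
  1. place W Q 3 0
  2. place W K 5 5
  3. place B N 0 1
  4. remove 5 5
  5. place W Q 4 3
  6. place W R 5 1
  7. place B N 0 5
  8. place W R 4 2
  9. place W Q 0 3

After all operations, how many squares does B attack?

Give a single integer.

Answer: 4

Derivation:
Op 1: place WQ@(3,0)
Op 2: place WK@(5,5)
Op 3: place BN@(0,1)
Op 4: remove (5,5)
Op 5: place WQ@(4,3)
Op 6: place WR@(5,1)
Op 7: place BN@(0,5)
Op 8: place WR@(4,2)
Op 9: place WQ@(0,3)
Per-piece attacks for B:
  BN@(0,1): attacks (1,3) (2,2) (2,0)
  BN@(0,5): attacks (1,3) (2,4)
Union (4 distinct): (1,3) (2,0) (2,2) (2,4)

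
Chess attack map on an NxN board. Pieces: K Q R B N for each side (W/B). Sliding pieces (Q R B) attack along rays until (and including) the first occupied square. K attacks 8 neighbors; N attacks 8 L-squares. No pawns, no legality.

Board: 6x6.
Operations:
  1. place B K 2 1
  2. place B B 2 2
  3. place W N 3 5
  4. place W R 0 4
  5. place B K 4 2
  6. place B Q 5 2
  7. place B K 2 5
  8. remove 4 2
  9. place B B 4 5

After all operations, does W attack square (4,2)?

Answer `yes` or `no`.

Op 1: place BK@(2,1)
Op 2: place BB@(2,2)
Op 3: place WN@(3,5)
Op 4: place WR@(0,4)
Op 5: place BK@(4,2)
Op 6: place BQ@(5,2)
Op 7: place BK@(2,5)
Op 8: remove (4,2)
Op 9: place BB@(4,5)
Per-piece attacks for W:
  WR@(0,4): attacks (0,5) (0,3) (0,2) (0,1) (0,0) (1,4) (2,4) (3,4) (4,4) (5,4)
  WN@(3,5): attacks (4,3) (5,4) (2,3) (1,4)
W attacks (4,2): no

Answer: no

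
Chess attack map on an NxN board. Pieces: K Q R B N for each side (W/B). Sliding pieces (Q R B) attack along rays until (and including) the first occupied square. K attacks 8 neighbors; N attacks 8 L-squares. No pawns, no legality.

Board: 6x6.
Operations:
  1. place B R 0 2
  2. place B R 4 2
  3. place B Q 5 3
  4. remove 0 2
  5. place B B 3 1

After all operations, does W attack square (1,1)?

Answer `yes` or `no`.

Answer: no

Derivation:
Op 1: place BR@(0,2)
Op 2: place BR@(4,2)
Op 3: place BQ@(5,3)
Op 4: remove (0,2)
Op 5: place BB@(3,1)
Per-piece attacks for W:
W attacks (1,1): no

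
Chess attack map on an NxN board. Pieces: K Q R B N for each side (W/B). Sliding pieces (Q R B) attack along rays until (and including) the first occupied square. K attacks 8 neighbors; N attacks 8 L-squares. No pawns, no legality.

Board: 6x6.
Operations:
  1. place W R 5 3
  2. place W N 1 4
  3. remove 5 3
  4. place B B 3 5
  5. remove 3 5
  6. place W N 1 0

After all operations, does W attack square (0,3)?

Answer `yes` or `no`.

Answer: no

Derivation:
Op 1: place WR@(5,3)
Op 2: place WN@(1,4)
Op 3: remove (5,3)
Op 4: place BB@(3,5)
Op 5: remove (3,5)
Op 6: place WN@(1,0)
Per-piece attacks for W:
  WN@(1,0): attacks (2,2) (3,1) (0,2)
  WN@(1,4): attacks (3,5) (2,2) (3,3) (0,2)
W attacks (0,3): no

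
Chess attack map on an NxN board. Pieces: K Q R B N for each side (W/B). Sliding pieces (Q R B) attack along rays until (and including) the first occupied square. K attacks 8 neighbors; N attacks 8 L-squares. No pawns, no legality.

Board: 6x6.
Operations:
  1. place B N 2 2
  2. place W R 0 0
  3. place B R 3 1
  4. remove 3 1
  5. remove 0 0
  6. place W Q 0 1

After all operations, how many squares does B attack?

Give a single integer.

Answer: 8

Derivation:
Op 1: place BN@(2,2)
Op 2: place WR@(0,0)
Op 3: place BR@(3,1)
Op 4: remove (3,1)
Op 5: remove (0,0)
Op 6: place WQ@(0,1)
Per-piece attacks for B:
  BN@(2,2): attacks (3,4) (4,3) (1,4) (0,3) (3,0) (4,1) (1,0) (0,1)
Union (8 distinct): (0,1) (0,3) (1,0) (1,4) (3,0) (3,4) (4,1) (4,3)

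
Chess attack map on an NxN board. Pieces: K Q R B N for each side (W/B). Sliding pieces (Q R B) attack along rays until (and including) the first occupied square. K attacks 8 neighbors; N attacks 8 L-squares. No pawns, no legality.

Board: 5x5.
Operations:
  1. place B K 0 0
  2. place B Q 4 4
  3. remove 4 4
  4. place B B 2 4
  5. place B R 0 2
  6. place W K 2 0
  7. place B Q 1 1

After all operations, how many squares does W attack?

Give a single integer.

Op 1: place BK@(0,0)
Op 2: place BQ@(4,4)
Op 3: remove (4,4)
Op 4: place BB@(2,4)
Op 5: place BR@(0,2)
Op 6: place WK@(2,0)
Op 7: place BQ@(1,1)
Per-piece attacks for W:
  WK@(2,0): attacks (2,1) (3,0) (1,0) (3,1) (1,1)
Union (5 distinct): (1,0) (1,1) (2,1) (3,0) (3,1)

Answer: 5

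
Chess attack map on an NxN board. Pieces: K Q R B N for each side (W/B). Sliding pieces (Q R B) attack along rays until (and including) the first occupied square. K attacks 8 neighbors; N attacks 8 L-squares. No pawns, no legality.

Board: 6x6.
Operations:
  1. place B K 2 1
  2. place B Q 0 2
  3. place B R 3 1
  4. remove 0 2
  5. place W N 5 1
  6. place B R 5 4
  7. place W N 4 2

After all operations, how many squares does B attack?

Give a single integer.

Op 1: place BK@(2,1)
Op 2: place BQ@(0,2)
Op 3: place BR@(3,1)
Op 4: remove (0,2)
Op 5: place WN@(5,1)
Op 6: place BR@(5,4)
Op 7: place WN@(4,2)
Per-piece attacks for B:
  BK@(2,1): attacks (2,2) (2,0) (3,1) (1,1) (3,2) (3,0) (1,2) (1,0)
  BR@(3,1): attacks (3,2) (3,3) (3,4) (3,5) (3,0) (4,1) (5,1) (2,1) [ray(1,0) blocked at (5,1); ray(-1,0) blocked at (2,1)]
  BR@(5,4): attacks (5,5) (5,3) (5,2) (5,1) (4,4) (3,4) (2,4) (1,4) (0,4) [ray(0,-1) blocked at (5,1)]
Union (21 distinct): (0,4) (1,0) (1,1) (1,2) (1,4) (2,0) (2,1) (2,2) (2,4) (3,0) (3,1) (3,2) (3,3) (3,4) (3,5) (4,1) (4,4) (5,1) (5,2) (5,3) (5,5)

Answer: 21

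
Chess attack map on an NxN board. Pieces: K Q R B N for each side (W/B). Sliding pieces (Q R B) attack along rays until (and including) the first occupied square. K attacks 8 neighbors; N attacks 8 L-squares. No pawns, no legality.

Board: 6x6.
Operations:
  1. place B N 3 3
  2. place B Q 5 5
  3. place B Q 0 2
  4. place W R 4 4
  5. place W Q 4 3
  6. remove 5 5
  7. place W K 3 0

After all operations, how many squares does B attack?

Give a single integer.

Op 1: place BN@(3,3)
Op 2: place BQ@(5,5)
Op 3: place BQ@(0,2)
Op 4: place WR@(4,4)
Op 5: place WQ@(4,3)
Op 6: remove (5,5)
Op 7: place WK@(3,0)
Per-piece attacks for B:
  BQ@(0,2): attacks (0,3) (0,4) (0,5) (0,1) (0,0) (1,2) (2,2) (3,2) (4,2) (5,2) (1,3) (2,4) (3,5) (1,1) (2,0)
  BN@(3,3): attacks (4,5) (5,4) (2,5) (1,4) (4,1) (5,2) (2,1) (1,2)
Union (21 distinct): (0,0) (0,1) (0,3) (0,4) (0,5) (1,1) (1,2) (1,3) (1,4) (2,0) (2,1) (2,2) (2,4) (2,5) (3,2) (3,5) (4,1) (4,2) (4,5) (5,2) (5,4)

Answer: 21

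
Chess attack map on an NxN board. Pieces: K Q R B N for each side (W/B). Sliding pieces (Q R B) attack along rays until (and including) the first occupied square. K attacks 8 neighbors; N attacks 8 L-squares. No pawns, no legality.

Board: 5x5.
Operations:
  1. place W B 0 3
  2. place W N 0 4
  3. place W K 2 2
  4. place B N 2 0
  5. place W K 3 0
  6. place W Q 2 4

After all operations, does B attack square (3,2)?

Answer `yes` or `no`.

Answer: yes

Derivation:
Op 1: place WB@(0,3)
Op 2: place WN@(0,4)
Op 3: place WK@(2,2)
Op 4: place BN@(2,0)
Op 5: place WK@(3,0)
Op 6: place WQ@(2,4)
Per-piece attacks for B:
  BN@(2,0): attacks (3,2) (4,1) (1,2) (0,1)
B attacks (3,2): yes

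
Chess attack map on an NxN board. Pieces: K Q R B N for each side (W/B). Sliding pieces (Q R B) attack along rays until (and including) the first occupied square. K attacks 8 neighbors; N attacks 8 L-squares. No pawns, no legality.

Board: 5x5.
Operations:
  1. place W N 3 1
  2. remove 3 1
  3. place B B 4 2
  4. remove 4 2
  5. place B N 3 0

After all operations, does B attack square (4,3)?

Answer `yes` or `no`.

Answer: no

Derivation:
Op 1: place WN@(3,1)
Op 2: remove (3,1)
Op 3: place BB@(4,2)
Op 4: remove (4,2)
Op 5: place BN@(3,0)
Per-piece attacks for B:
  BN@(3,0): attacks (4,2) (2,2) (1,1)
B attacks (4,3): no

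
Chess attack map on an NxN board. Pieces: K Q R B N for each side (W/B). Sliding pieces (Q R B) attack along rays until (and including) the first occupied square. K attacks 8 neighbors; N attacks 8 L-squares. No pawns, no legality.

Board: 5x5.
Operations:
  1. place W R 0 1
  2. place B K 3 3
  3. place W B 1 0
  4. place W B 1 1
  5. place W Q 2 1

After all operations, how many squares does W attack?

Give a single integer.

Op 1: place WR@(0,1)
Op 2: place BK@(3,3)
Op 3: place WB@(1,0)
Op 4: place WB@(1,1)
Op 5: place WQ@(2,1)
Per-piece attacks for W:
  WR@(0,1): attacks (0,2) (0,3) (0,4) (0,0) (1,1) [ray(1,0) blocked at (1,1)]
  WB@(1,0): attacks (2,1) (0,1) [ray(1,1) blocked at (2,1); ray(-1,1) blocked at (0,1)]
  WB@(1,1): attacks (2,2) (3,3) (2,0) (0,2) (0,0) [ray(1,1) blocked at (3,3)]
  WQ@(2,1): attacks (2,2) (2,3) (2,4) (2,0) (3,1) (4,1) (1,1) (3,2) (4,3) (3,0) (1,2) (0,3) (1,0) [ray(-1,0) blocked at (1,1); ray(-1,-1) blocked at (1,0)]
Union (19 distinct): (0,0) (0,1) (0,2) (0,3) (0,4) (1,0) (1,1) (1,2) (2,0) (2,1) (2,2) (2,3) (2,4) (3,0) (3,1) (3,2) (3,3) (4,1) (4,3)

Answer: 19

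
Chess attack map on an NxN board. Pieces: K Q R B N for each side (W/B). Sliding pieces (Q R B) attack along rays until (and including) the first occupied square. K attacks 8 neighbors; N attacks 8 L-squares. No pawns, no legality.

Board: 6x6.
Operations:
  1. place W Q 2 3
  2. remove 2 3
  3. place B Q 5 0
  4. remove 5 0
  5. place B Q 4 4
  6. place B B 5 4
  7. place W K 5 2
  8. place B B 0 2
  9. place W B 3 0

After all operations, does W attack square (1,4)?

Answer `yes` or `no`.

Op 1: place WQ@(2,3)
Op 2: remove (2,3)
Op 3: place BQ@(5,0)
Op 4: remove (5,0)
Op 5: place BQ@(4,4)
Op 6: place BB@(5,4)
Op 7: place WK@(5,2)
Op 8: place BB@(0,2)
Op 9: place WB@(3,0)
Per-piece attacks for W:
  WB@(3,0): attacks (4,1) (5,2) (2,1) (1,2) (0,3) [ray(1,1) blocked at (5,2)]
  WK@(5,2): attacks (5,3) (5,1) (4,2) (4,3) (4,1)
W attacks (1,4): no

Answer: no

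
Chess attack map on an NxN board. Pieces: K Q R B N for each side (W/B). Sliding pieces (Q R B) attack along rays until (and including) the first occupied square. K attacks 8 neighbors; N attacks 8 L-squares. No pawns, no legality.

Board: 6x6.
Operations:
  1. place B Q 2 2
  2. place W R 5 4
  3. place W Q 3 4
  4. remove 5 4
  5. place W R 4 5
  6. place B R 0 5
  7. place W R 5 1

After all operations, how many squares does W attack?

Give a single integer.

Answer: 27

Derivation:
Op 1: place BQ@(2,2)
Op 2: place WR@(5,4)
Op 3: place WQ@(3,4)
Op 4: remove (5,4)
Op 5: place WR@(4,5)
Op 6: place BR@(0,5)
Op 7: place WR@(5,1)
Per-piece attacks for W:
  WQ@(3,4): attacks (3,5) (3,3) (3,2) (3,1) (3,0) (4,4) (5,4) (2,4) (1,4) (0,4) (4,5) (4,3) (5,2) (2,5) (2,3) (1,2) (0,1) [ray(1,1) blocked at (4,5)]
  WR@(4,5): attacks (4,4) (4,3) (4,2) (4,1) (4,0) (5,5) (3,5) (2,5) (1,5) (0,5) [ray(-1,0) blocked at (0,5)]
  WR@(5,1): attacks (5,2) (5,3) (5,4) (5,5) (5,0) (4,1) (3,1) (2,1) (1,1) (0,1)
Union (27 distinct): (0,1) (0,4) (0,5) (1,1) (1,2) (1,4) (1,5) (2,1) (2,3) (2,4) (2,5) (3,0) (3,1) (3,2) (3,3) (3,5) (4,0) (4,1) (4,2) (4,3) (4,4) (4,5) (5,0) (5,2) (5,3) (5,4) (5,5)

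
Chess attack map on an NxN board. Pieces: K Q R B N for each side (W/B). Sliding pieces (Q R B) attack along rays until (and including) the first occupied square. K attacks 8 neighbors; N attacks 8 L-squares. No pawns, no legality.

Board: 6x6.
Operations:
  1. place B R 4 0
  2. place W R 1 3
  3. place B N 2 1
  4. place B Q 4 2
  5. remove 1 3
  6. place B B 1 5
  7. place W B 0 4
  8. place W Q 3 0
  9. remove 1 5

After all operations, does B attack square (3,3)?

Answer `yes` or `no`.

Answer: yes

Derivation:
Op 1: place BR@(4,0)
Op 2: place WR@(1,3)
Op 3: place BN@(2,1)
Op 4: place BQ@(4,2)
Op 5: remove (1,3)
Op 6: place BB@(1,5)
Op 7: place WB@(0,4)
Op 8: place WQ@(3,0)
Op 9: remove (1,5)
Per-piece attacks for B:
  BN@(2,1): attacks (3,3) (4,2) (1,3) (0,2) (4,0) (0,0)
  BR@(4,0): attacks (4,1) (4,2) (5,0) (3,0) [ray(0,1) blocked at (4,2); ray(-1,0) blocked at (3,0)]
  BQ@(4,2): attacks (4,3) (4,4) (4,5) (4,1) (4,0) (5,2) (3,2) (2,2) (1,2) (0,2) (5,3) (5,1) (3,3) (2,4) (1,5) (3,1) (2,0) [ray(0,-1) blocked at (4,0)]
B attacks (3,3): yes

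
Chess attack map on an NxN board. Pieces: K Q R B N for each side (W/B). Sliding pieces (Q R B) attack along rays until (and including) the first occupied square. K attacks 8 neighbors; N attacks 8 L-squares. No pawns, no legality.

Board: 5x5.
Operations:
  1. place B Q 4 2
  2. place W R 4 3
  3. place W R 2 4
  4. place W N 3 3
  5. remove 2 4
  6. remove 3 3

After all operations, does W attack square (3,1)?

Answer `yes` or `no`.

Answer: no

Derivation:
Op 1: place BQ@(4,2)
Op 2: place WR@(4,3)
Op 3: place WR@(2,4)
Op 4: place WN@(3,3)
Op 5: remove (2,4)
Op 6: remove (3,3)
Per-piece attacks for W:
  WR@(4,3): attacks (4,4) (4,2) (3,3) (2,3) (1,3) (0,3) [ray(0,-1) blocked at (4,2)]
W attacks (3,1): no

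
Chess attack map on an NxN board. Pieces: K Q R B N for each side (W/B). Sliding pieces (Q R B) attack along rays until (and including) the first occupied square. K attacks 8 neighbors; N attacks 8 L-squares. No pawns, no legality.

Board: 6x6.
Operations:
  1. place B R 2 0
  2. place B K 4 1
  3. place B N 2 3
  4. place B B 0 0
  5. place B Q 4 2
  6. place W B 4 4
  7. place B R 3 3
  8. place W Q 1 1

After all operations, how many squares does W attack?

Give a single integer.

Op 1: place BR@(2,0)
Op 2: place BK@(4,1)
Op 3: place BN@(2,3)
Op 4: place BB@(0,0)
Op 5: place BQ@(4,2)
Op 6: place WB@(4,4)
Op 7: place BR@(3,3)
Op 8: place WQ@(1,1)
Per-piece attacks for W:
  WQ@(1,1): attacks (1,2) (1,3) (1,4) (1,5) (1,0) (2,1) (3,1) (4,1) (0,1) (2,2) (3,3) (2,0) (0,2) (0,0) [ray(1,0) blocked at (4,1); ray(1,1) blocked at (3,3); ray(1,-1) blocked at (2,0); ray(-1,-1) blocked at (0,0)]
  WB@(4,4): attacks (5,5) (5,3) (3,5) (3,3) [ray(-1,-1) blocked at (3,3)]
Union (17 distinct): (0,0) (0,1) (0,2) (1,0) (1,2) (1,3) (1,4) (1,5) (2,0) (2,1) (2,2) (3,1) (3,3) (3,5) (4,1) (5,3) (5,5)

Answer: 17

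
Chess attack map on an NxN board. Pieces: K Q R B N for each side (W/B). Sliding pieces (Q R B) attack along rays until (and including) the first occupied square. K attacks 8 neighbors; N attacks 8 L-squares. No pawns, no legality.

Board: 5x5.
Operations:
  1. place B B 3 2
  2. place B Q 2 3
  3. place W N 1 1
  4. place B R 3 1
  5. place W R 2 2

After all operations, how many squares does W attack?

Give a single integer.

Op 1: place BB@(3,2)
Op 2: place BQ@(2,3)
Op 3: place WN@(1,1)
Op 4: place BR@(3,1)
Op 5: place WR@(2,2)
Per-piece attacks for W:
  WN@(1,1): attacks (2,3) (3,2) (0,3) (3,0)
  WR@(2,2): attacks (2,3) (2,1) (2,0) (3,2) (1,2) (0,2) [ray(0,1) blocked at (2,3); ray(1,0) blocked at (3,2)]
Union (8 distinct): (0,2) (0,3) (1,2) (2,0) (2,1) (2,3) (3,0) (3,2)

Answer: 8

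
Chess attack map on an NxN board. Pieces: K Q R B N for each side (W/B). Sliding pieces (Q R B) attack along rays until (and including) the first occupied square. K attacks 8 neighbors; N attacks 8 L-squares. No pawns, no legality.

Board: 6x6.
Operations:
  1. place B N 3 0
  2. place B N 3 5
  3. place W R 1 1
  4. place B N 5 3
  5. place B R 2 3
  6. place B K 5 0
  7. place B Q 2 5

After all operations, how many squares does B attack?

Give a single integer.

Answer: 25

Derivation:
Op 1: place BN@(3,0)
Op 2: place BN@(3,5)
Op 3: place WR@(1,1)
Op 4: place BN@(5,3)
Op 5: place BR@(2,3)
Op 6: place BK@(5,0)
Op 7: place BQ@(2,5)
Per-piece attacks for B:
  BR@(2,3): attacks (2,4) (2,5) (2,2) (2,1) (2,0) (3,3) (4,3) (5,3) (1,3) (0,3) [ray(0,1) blocked at (2,5); ray(1,0) blocked at (5,3)]
  BQ@(2,5): attacks (2,4) (2,3) (3,5) (1,5) (0,5) (3,4) (4,3) (5,2) (1,4) (0,3) [ray(0,-1) blocked at (2,3); ray(1,0) blocked at (3,5)]
  BN@(3,0): attacks (4,2) (5,1) (2,2) (1,1)
  BN@(3,5): attacks (4,3) (5,4) (2,3) (1,4)
  BK@(5,0): attacks (5,1) (4,0) (4,1)
  BN@(5,3): attacks (4,5) (3,4) (4,1) (3,2)
Union (25 distinct): (0,3) (0,5) (1,1) (1,3) (1,4) (1,5) (2,0) (2,1) (2,2) (2,3) (2,4) (2,5) (3,2) (3,3) (3,4) (3,5) (4,0) (4,1) (4,2) (4,3) (4,5) (5,1) (5,2) (5,3) (5,4)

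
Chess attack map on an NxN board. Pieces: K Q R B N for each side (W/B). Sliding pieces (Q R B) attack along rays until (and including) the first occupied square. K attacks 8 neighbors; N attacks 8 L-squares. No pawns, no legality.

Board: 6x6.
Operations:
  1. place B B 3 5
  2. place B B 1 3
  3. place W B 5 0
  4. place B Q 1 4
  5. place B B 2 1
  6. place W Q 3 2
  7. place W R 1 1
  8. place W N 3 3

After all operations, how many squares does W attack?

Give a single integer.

Answer: 21

Derivation:
Op 1: place BB@(3,5)
Op 2: place BB@(1,3)
Op 3: place WB@(5,0)
Op 4: place BQ@(1,4)
Op 5: place BB@(2,1)
Op 6: place WQ@(3,2)
Op 7: place WR@(1,1)
Op 8: place WN@(3,3)
Per-piece attacks for W:
  WR@(1,1): attacks (1,2) (1,3) (1,0) (2,1) (0,1) [ray(0,1) blocked at (1,3); ray(1,0) blocked at (2,1)]
  WQ@(3,2): attacks (3,3) (3,1) (3,0) (4,2) (5,2) (2,2) (1,2) (0,2) (4,3) (5,4) (4,1) (5,0) (2,3) (1,4) (2,1) [ray(0,1) blocked at (3,3); ray(1,-1) blocked at (5,0); ray(-1,1) blocked at (1,4); ray(-1,-1) blocked at (2,1)]
  WN@(3,3): attacks (4,5) (5,4) (2,5) (1,4) (4,1) (5,2) (2,1) (1,2)
  WB@(5,0): attacks (4,1) (3,2) [ray(-1,1) blocked at (3,2)]
Union (21 distinct): (0,1) (0,2) (1,0) (1,2) (1,3) (1,4) (2,1) (2,2) (2,3) (2,5) (3,0) (3,1) (3,2) (3,3) (4,1) (4,2) (4,3) (4,5) (5,0) (5,2) (5,4)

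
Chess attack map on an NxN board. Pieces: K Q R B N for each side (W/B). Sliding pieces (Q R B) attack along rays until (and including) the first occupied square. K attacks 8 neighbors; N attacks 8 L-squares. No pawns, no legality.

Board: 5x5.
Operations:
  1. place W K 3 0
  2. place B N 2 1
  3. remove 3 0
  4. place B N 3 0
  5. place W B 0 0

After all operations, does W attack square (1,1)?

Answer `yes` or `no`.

Op 1: place WK@(3,0)
Op 2: place BN@(2,1)
Op 3: remove (3,0)
Op 4: place BN@(3,0)
Op 5: place WB@(0,0)
Per-piece attacks for W:
  WB@(0,0): attacks (1,1) (2,2) (3,3) (4,4)
W attacks (1,1): yes

Answer: yes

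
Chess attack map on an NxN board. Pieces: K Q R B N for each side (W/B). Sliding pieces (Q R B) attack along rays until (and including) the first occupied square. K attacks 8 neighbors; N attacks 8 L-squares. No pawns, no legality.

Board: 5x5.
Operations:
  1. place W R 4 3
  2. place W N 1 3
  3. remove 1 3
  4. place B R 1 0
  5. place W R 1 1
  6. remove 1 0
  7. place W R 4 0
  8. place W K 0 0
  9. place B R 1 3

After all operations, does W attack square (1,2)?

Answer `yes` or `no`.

Op 1: place WR@(4,3)
Op 2: place WN@(1,3)
Op 3: remove (1,3)
Op 4: place BR@(1,0)
Op 5: place WR@(1,1)
Op 6: remove (1,0)
Op 7: place WR@(4,0)
Op 8: place WK@(0,0)
Op 9: place BR@(1,3)
Per-piece attacks for W:
  WK@(0,0): attacks (0,1) (1,0) (1,1)
  WR@(1,1): attacks (1,2) (1,3) (1,0) (2,1) (3,1) (4,1) (0,1) [ray(0,1) blocked at (1,3)]
  WR@(4,0): attacks (4,1) (4,2) (4,3) (3,0) (2,0) (1,0) (0,0) [ray(0,1) blocked at (4,3); ray(-1,0) blocked at (0,0)]
  WR@(4,3): attacks (4,4) (4,2) (4,1) (4,0) (3,3) (2,3) (1,3) [ray(0,-1) blocked at (4,0); ray(-1,0) blocked at (1,3)]
W attacks (1,2): yes

Answer: yes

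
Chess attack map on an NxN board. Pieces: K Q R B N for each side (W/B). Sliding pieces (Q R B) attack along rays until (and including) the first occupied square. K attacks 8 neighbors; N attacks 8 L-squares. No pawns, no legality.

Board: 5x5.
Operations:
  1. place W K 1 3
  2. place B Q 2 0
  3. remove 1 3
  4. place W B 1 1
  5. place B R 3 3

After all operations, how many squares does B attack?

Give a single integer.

Op 1: place WK@(1,3)
Op 2: place BQ@(2,0)
Op 3: remove (1,3)
Op 4: place WB@(1,1)
Op 5: place BR@(3,3)
Per-piece attacks for B:
  BQ@(2,0): attacks (2,1) (2,2) (2,3) (2,4) (3,0) (4,0) (1,0) (0,0) (3,1) (4,2) (1,1) [ray(-1,1) blocked at (1,1)]
  BR@(3,3): attacks (3,4) (3,2) (3,1) (3,0) (4,3) (2,3) (1,3) (0,3)
Union (16 distinct): (0,0) (0,3) (1,0) (1,1) (1,3) (2,1) (2,2) (2,3) (2,4) (3,0) (3,1) (3,2) (3,4) (4,0) (4,2) (4,3)

Answer: 16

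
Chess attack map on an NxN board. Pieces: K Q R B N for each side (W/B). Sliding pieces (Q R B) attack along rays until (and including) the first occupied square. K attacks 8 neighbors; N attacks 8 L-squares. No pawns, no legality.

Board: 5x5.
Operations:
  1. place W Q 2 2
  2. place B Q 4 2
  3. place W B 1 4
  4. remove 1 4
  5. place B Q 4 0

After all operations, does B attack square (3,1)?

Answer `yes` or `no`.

Op 1: place WQ@(2,2)
Op 2: place BQ@(4,2)
Op 3: place WB@(1,4)
Op 4: remove (1,4)
Op 5: place BQ@(4,0)
Per-piece attacks for B:
  BQ@(4,0): attacks (4,1) (4,2) (3,0) (2,0) (1,0) (0,0) (3,1) (2,2) [ray(0,1) blocked at (4,2); ray(-1,1) blocked at (2,2)]
  BQ@(4,2): attacks (4,3) (4,4) (4,1) (4,0) (3,2) (2,2) (3,3) (2,4) (3,1) (2,0) [ray(0,-1) blocked at (4,0); ray(-1,0) blocked at (2,2)]
B attacks (3,1): yes

Answer: yes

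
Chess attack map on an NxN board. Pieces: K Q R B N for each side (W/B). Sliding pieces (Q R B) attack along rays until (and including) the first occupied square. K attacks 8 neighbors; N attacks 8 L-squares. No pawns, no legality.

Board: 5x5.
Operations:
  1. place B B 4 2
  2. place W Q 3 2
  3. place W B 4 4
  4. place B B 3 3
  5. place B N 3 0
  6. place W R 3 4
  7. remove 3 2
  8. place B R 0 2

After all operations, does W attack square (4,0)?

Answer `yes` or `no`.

Op 1: place BB@(4,2)
Op 2: place WQ@(3,2)
Op 3: place WB@(4,4)
Op 4: place BB@(3,3)
Op 5: place BN@(3,0)
Op 6: place WR@(3,4)
Op 7: remove (3,2)
Op 8: place BR@(0,2)
Per-piece attacks for W:
  WR@(3,4): attacks (3,3) (4,4) (2,4) (1,4) (0,4) [ray(0,-1) blocked at (3,3); ray(1,0) blocked at (4,4)]
  WB@(4,4): attacks (3,3) [ray(-1,-1) blocked at (3,3)]
W attacks (4,0): no

Answer: no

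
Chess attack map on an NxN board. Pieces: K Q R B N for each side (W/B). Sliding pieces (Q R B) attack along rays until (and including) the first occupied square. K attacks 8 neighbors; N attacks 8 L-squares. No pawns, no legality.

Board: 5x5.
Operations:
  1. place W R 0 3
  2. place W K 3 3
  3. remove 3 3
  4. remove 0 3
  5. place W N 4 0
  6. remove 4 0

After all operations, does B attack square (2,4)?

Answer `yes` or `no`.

Answer: no

Derivation:
Op 1: place WR@(0,3)
Op 2: place WK@(3,3)
Op 3: remove (3,3)
Op 4: remove (0,3)
Op 5: place WN@(4,0)
Op 6: remove (4,0)
Per-piece attacks for B:
B attacks (2,4): no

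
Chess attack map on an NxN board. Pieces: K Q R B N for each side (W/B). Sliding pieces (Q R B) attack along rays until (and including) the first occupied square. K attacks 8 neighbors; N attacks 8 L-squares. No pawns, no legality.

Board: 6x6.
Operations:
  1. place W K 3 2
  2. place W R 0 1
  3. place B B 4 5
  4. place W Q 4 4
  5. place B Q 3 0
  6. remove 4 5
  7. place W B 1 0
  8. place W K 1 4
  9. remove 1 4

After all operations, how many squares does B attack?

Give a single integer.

Answer: 11

Derivation:
Op 1: place WK@(3,2)
Op 2: place WR@(0,1)
Op 3: place BB@(4,5)
Op 4: place WQ@(4,4)
Op 5: place BQ@(3,0)
Op 6: remove (4,5)
Op 7: place WB@(1,0)
Op 8: place WK@(1,4)
Op 9: remove (1,4)
Per-piece attacks for B:
  BQ@(3,0): attacks (3,1) (3,2) (4,0) (5,0) (2,0) (1,0) (4,1) (5,2) (2,1) (1,2) (0,3) [ray(0,1) blocked at (3,2); ray(-1,0) blocked at (1,0)]
Union (11 distinct): (0,3) (1,0) (1,2) (2,0) (2,1) (3,1) (3,2) (4,0) (4,1) (5,0) (5,2)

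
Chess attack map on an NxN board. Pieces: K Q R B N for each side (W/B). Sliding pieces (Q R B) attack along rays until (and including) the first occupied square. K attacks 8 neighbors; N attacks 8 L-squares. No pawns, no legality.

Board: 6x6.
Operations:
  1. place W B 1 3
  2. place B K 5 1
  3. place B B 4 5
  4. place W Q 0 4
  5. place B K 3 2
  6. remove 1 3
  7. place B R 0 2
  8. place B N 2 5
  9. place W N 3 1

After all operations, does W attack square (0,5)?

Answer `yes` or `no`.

Answer: yes

Derivation:
Op 1: place WB@(1,3)
Op 2: place BK@(5,1)
Op 3: place BB@(4,5)
Op 4: place WQ@(0,4)
Op 5: place BK@(3,2)
Op 6: remove (1,3)
Op 7: place BR@(0,2)
Op 8: place BN@(2,5)
Op 9: place WN@(3,1)
Per-piece attacks for W:
  WQ@(0,4): attacks (0,5) (0,3) (0,2) (1,4) (2,4) (3,4) (4,4) (5,4) (1,5) (1,3) (2,2) (3,1) [ray(0,-1) blocked at (0,2); ray(1,-1) blocked at (3,1)]
  WN@(3,1): attacks (4,3) (5,2) (2,3) (1,2) (5,0) (1,0)
W attacks (0,5): yes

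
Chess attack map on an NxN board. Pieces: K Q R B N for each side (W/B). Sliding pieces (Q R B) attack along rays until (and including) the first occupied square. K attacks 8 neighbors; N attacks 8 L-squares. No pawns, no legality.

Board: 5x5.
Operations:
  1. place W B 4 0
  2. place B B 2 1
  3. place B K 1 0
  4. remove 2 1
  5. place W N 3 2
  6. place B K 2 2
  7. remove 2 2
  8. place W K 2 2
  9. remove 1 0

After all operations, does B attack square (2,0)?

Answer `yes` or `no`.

Op 1: place WB@(4,0)
Op 2: place BB@(2,1)
Op 3: place BK@(1,0)
Op 4: remove (2,1)
Op 5: place WN@(3,2)
Op 6: place BK@(2,2)
Op 7: remove (2,2)
Op 8: place WK@(2,2)
Op 9: remove (1,0)
Per-piece attacks for B:
B attacks (2,0): no

Answer: no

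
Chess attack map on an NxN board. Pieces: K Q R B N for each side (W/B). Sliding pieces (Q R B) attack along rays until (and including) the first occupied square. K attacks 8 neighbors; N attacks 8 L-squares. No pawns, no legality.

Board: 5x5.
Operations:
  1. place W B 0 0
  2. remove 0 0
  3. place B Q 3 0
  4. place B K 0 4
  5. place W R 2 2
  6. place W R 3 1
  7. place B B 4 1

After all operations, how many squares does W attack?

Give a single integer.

Answer: 14

Derivation:
Op 1: place WB@(0,0)
Op 2: remove (0,0)
Op 3: place BQ@(3,0)
Op 4: place BK@(0,4)
Op 5: place WR@(2,2)
Op 6: place WR@(3,1)
Op 7: place BB@(4,1)
Per-piece attacks for W:
  WR@(2,2): attacks (2,3) (2,4) (2,1) (2,0) (3,2) (4,2) (1,2) (0,2)
  WR@(3,1): attacks (3,2) (3,3) (3,4) (3,0) (4,1) (2,1) (1,1) (0,1) [ray(0,-1) blocked at (3,0); ray(1,0) blocked at (4,1)]
Union (14 distinct): (0,1) (0,2) (1,1) (1,2) (2,0) (2,1) (2,3) (2,4) (3,0) (3,2) (3,3) (3,4) (4,1) (4,2)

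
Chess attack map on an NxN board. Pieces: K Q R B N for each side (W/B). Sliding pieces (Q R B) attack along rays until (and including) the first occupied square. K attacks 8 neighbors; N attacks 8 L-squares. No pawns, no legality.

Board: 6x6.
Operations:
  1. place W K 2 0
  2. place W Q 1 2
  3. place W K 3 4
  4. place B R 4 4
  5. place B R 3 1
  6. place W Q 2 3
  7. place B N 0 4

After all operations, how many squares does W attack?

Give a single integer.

Answer: 30

Derivation:
Op 1: place WK@(2,0)
Op 2: place WQ@(1,2)
Op 3: place WK@(3,4)
Op 4: place BR@(4,4)
Op 5: place BR@(3,1)
Op 6: place WQ@(2,3)
Op 7: place BN@(0,4)
Per-piece attacks for W:
  WQ@(1,2): attacks (1,3) (1,4) (1,5) (1,1) (1,0) (2,2) (3,2) (4,2) (5,2) (0,2) (2,3) (2,1) (3,0) (0,3) (0,1) [ray(1,1) blocked at (2,3)]
  WK@(2,0): attacks (2,1) (3,0) (1,0) (3,1) (1,1)
  WQ@(2,3): attacks (2,4) (2,5) (2,2) (2,1) (2,0) (3,3) (4,3) (5,3) (1,3) (0,3) (3,4) (3,2) (4,1) (5,0) (1,4) (0,5) (1,2) [ray(0,-1) blocked at (2,0); ray(1,1) blocked at (3,4); ray(-1,-1) blocked at (1,2)]
  WK@(3,4): attacks (3,5) (3,3) (4,4) (2,4) (4,5) (4,3) (2,5) (2,3)
Union (30 distinct): (0,1) (0,2) (0,3) (0,5) (1,0) (1,1) (1,2) (1,3) (1,4) (1,5) (2,0) (2,1) (2,2) (2,3) (2,4) (2,5) (3,0) (3,1) (3,2) (3,3) (3,4) (3,5) (4,1) (4,2) (4,3) (4,4) (4,5) (5,0) (5,2) (5,3)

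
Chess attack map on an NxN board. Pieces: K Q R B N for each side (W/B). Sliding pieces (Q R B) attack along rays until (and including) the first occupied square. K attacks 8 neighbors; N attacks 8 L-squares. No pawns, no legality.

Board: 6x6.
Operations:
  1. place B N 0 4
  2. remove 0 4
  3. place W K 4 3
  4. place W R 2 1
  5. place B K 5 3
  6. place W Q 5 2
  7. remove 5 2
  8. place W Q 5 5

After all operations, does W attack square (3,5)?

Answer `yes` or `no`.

Op 1: place BN@(0,4)
Op 2: remove (0,4)
Op 3: place WK@(4,3)
Op 4: place WR@(2,1)
Op 5: place BK@(5,3)
Op 6: place WQ@(5,2)
Op 7: remove (5,2)
Op 8: place WQ@(5,5)
Per-piece attacks for W:
  WR@(2,1): attacks (2,2) (2,3) (2,4) (2,5) (2,0) (3,1) (4,1) (5,1) (1,1) (0,1)
  WK@(4,3): attacks (4,4) (4,2) (5,3) (3,3) (5,4) (5,2) (3,4) (3,2)
  WQ@(5,5): attacks (5,4) (5,3) (4,5) (3,5) (2,5) (1,5) (0,5) (4,4) (3,3) (2,2) (1,1) (0,0) [ray(0,-1) blocked at (5,3)]
W attacks (3,5): yes

Answer: yes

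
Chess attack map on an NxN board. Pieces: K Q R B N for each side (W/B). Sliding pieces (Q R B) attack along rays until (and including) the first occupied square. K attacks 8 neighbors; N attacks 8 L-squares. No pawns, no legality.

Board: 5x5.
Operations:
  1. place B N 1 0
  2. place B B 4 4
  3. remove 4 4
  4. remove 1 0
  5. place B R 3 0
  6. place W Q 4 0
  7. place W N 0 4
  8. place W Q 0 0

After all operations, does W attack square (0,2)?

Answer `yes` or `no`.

Answer: yes

Derivation:
Op 1: place BN@(1,0)
Op 2: place BB@(4,4)
Op 3: remove (4,4)
Op 4: remove (1,0)
Op 5: place BR@(3,0)
Op 6: place WQ@(4,0)
Op 7: place WN@(0,4)
Op 8: place WQ@(0,0)
Per-piece attacks for W:
  WQ@(0,0): attacks (0,1) (0,2) (0,3) (0,4) (1,0) (2,0) (3,0) (1,1) (2,2) (3,3) (4,4) [ray(0,1) blocked at (0,4); ray(1,0) blocked at (3,0)]
  WN@(0,4): attacks (1,2) (2,3)
  WQ@(4,0): attacks (4,1) (4,2) (4,3) (4,4) (3,0) (3,1) (2,2) (1,3) (0,4) [ray(-1,0) blocked at (3,0); ray(-1,1) blocked at (0,4)]
W attacks (0,2): yes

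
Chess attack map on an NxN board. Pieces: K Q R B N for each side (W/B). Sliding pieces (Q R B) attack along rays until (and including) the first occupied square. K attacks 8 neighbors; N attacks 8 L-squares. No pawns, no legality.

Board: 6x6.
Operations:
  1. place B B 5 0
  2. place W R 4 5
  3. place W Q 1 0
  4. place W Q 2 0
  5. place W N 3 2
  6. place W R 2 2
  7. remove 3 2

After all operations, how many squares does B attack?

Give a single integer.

Op 1: place BB@(5,0)
Op 2: place WR@(4,5)
Op 3: place WQ@(1,0)
Op 4: place WQ@(2,0)
Op 5: place WN@(3,2)
Op 6: place WR@(2,2)
Op 7: remove (3,2)
Per-piece attacks for B:
  BB@(5,0): attacks (4,1) (3,2) (2,3) (1,4) (0,5)
Union (5 distinct): (0,5) (1,4) (2,3) (3,2) (4,1)

Answer: 5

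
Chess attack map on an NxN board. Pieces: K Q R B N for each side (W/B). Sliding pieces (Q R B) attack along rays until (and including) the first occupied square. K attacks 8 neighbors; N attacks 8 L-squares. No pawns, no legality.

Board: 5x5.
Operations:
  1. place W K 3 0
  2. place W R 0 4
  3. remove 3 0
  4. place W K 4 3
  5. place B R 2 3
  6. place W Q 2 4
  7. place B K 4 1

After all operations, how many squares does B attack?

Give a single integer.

Op 1: place WK@(3,0)
Op 2: place WR@(0,4)
Op 3: remove (3,0)
Op 4: place WK@(4,3)
Op 5: place BR@(2,3)
Op 6: place WQ@(2,4)
Op 7: place BK@(4,1)
Per-piece attacks for B:
  BR@(2,3): attacks (2,4) (2,2) (2,1) (2,0) (3,3) (4,3) (1,3) (0,3) [ray(0,1) blocked at (2,4); ray(1,0) blocked at (4,3)]
  BK@(4,1): attacks (4,2) (4,0) (3,1) (3,2) (3,0)
Union (13 distinct): (0,3) (1,3) (2,0) (2,1) (2,2) (2,4) (3,0) (3,1) (3,2) (3,3) (4,0) (4,2) (4,3)

Answer: 13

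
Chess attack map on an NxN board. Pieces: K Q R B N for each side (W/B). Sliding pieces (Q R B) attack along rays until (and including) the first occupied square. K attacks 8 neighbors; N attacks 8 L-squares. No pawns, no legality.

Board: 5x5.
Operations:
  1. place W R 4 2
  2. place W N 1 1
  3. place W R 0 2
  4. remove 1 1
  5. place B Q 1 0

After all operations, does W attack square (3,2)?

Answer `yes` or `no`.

Answer: yes

Derivation:
Op 1: place WR@(4,2)
Op 2: place WN@(1,1)
Op 3: place WR@(0,2)
Op 4: remove (1,1)
Op 5: place BQ@(1,0)
Per-piece attacks for W:
  WR@(0,2): attacks (0,3) (0,4) (0,1) (0,0) (1,2) (2,2) (3,2) (4,2) [ray(1,0) blocked at (4,2)]
  WR@(4,2): attacks (4,3) (4,4) (4,1) (4,0) (3,2) (2,2) (1,2) (0,2) [ray(-1,0) blocked at (0,2)]
W attacks (3,2): yes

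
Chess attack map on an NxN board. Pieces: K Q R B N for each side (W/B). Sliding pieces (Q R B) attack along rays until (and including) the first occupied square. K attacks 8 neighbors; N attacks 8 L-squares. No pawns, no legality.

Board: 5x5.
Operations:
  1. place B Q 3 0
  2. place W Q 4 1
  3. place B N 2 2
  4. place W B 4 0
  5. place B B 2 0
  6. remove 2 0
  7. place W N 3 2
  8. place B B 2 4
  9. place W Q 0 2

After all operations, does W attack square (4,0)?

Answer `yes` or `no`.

Op 1: place BQ@(3,0)
Op 2: place WQ@(4,1)
Op 3: place BN@(2,2)
Op 4: place WB@(4,0)
Op 5: place BB@(2,0)
Op 6: remove (2,0)
Op 7: place WN@(3,2)
Op 8: place BB@(2,4)
Op 9: place WQ@(0,2)
Per-piece attacks for W:
  WQ@(0,2): attacks (0,3) (0,4) (0,1) (0,0) (1,2) (2,2) (1,3) (2,4) (1,1) (2,0) [ray(1,0) blocked at (2,2); ray(1,1) blocked at (2,4)]
  WN@(3,2): attacks (4,4) (2,4) (1,3) (4,0) (2,0) (1,1)
  WB@(4,0): attacks (3,1) (2,2) [ray(-1,1) blocked at (2,2)]
  WQ@(4,1): attacks (4,2) (4,3) (4,4) (4,0) (3,1) (2,1) (1,1) (0,1) (3,2) (3,0) [ray(0,-1) blocked at (4,0); ray(-1,1) blocked at (3,2); ray(-1,-1) blocked at (3,0)]
W attacks (4,0): yes

Answer: yes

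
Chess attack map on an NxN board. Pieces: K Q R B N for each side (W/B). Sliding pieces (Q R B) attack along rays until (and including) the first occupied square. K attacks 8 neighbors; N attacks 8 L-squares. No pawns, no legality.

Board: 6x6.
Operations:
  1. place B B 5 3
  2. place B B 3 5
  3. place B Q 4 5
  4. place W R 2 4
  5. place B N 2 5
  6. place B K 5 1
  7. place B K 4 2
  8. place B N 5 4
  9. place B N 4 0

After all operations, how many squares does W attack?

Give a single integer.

Op 1: place BB@(5,3)
Op 2: place BB@(3,5)
Op 3: place BQ@(4,5)
Op 4: place WR@(2,4)
Op 5: place BN@(2,5)
Op 6: place BK@(5,1)
Op 7: place BK@(4,2)
Op 8: place BN@(5,4)
Op 9: place BN@(4,0)
Per-piece attacks for W:
  WR@(2,4): attacks (2,5) (2,3) (2,2) (2,1) (2,0) (3,4) (4,4) (5,4) (1,4) (0,4) [ray(0,1) blocked at (2,5); ray(1,0) blocked at (5,4)]
Union (10 distinct): (0,4) (1,4) (2,0) (2,1) (2,2) (2,3) (2,5) (3,4) (4,4) (5,4)

Answer: 10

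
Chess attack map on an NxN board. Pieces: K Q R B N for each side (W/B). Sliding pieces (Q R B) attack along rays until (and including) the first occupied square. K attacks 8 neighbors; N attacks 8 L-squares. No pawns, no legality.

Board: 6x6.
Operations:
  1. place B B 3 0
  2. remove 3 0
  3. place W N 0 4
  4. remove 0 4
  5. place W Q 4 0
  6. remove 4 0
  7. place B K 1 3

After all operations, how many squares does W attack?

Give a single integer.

Op 1: place BB@(3,0)
Op 2: remove (3,0)
Op 3: place WN@(0,4)
Op 4: remove (0,4)
Op 5: place WQ@(4,0)
Op 6: remove (4,0)
Op 7: place BK@(1,3)
Per-piece attacks for W:
Union (0 distinct): (none)

Answer: 0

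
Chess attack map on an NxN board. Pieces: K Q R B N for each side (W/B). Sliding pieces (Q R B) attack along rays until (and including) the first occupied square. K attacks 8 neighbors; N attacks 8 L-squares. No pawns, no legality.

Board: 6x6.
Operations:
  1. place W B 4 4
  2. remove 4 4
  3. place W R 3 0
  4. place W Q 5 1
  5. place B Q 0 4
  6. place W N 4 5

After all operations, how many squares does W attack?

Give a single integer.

Op 1: place WB@(4,4)
Op 2: remove (4,4)
Op 3: place WR@(3,0)
Op 4: place WQ@(5,1)
Op 5: place BQ@(0,4)
Op 6: place WN@(4,5)
Per-piece attacks for W:
  WR@(3,0): attacks (3,1) (3,2) (3,3) (3,4) (3,5) (4,0) (5,0) (2,0) (1,0) (0,0)
  WN@(4,5): attacks (5,3) (3,3) (2,4)
  WQ@(5,1): attacks (5,2) (5,3) (5,4) (5,5) (5,0) (4,1) (3,1) (2,1) (1,1) (0,1) (4,2) (3,3) (2,4) (1,5) (4,0)
Union (21 distinct): (0,0) (0,1) (1,0) (1,1) (1,5) (2,0) (2,1) (2,4) (3,1) (3,2) (3,3) (3,4) (3,5) (4,0) (4,1) (4,2) (5,0) (5,2) (5,3) (5,4) (5,5)

Answer: 21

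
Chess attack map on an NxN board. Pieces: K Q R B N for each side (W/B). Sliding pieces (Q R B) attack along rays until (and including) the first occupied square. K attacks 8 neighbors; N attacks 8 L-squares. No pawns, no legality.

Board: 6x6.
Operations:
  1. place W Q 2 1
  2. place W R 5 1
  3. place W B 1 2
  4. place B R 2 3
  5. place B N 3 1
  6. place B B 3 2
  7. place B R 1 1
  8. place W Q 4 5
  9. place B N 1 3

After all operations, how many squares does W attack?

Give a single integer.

Answer: 27

Derivation:
Op 1: place WQ@(2,1)
Op 2: place WR@(5,1)
Op 3: place WB@(1,2)
Op 4: place BR@(2,3)
Op 5: place BN@(3,1)
Op 6: place BB@(3,2)
Op 7: place BR@(1,1)
Op 8: place WQ@(4,5)
Op 9: place BN@(1,3)
Per-piece attacks for W:
  WB@(1,2): attacks (2,3) (2,1) (0,3) (0,1) [ray(1,1) blocked at (2,3); ray(1,-1) blocked at (2,1)]
  WQ@(2,1): attacks (2,2) (2,3) (2,0) (3,1) (1,1) (3,2) (3,0) (1,2) (1,0) [ray(0,1) blocked at (2,3); ray(1,0) blocked at (3,1); ray(-1,0) blocked at (1,1); ray(1,1) blocked at (3,2); ray(-1,1) blocked at (1,2)]
  WQ@(4,5): attacks (4,4) (4,3) (4,2) (4,1) (4,0) (5,5) (3,5) (2,5) (1,5) (0,5) (5,4) (3,4) (2,3) [ray(-1,-1) blocked at (2,3)]
  WR@(5,1): attacks (5,2) (5,3) (5,4) (5,5) (5,0) (4,1) (3,1) [ray(-1,0) blocked at (3,1)]
Union (27 distinct): (0,1) (0,3) (0,5) (1,0) (1,1) (1,2) (1,5) (2,0) (2,1) (2,2) (2,3) (2,5) (3,0) (3,1) (3,2) (3,4) (3,5) (4,0) (4,1) (4,2) (4,3) (4,4) (5,0) (5,2) (5,3) (5,4) (5,5)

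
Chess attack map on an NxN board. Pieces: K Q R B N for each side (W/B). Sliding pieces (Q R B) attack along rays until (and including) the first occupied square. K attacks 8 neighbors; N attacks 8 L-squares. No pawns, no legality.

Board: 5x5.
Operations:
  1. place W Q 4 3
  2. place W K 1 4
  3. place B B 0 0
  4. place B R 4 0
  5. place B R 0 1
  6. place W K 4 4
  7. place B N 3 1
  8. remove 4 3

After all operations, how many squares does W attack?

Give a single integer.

Op 1: place WQ@(4,3)
Op 2: place WK@(1,4)
Op 3: place BB@(0,0)
Op 4: place BR@(4,0)
Op 5: place BR@(0,1)
Op 6: place WK@(4,4)
Op 7: place BN@(3,1)
Op 8: remove (4,3)
Per-piece attacks for W:
  WK@(1,4): attacks (1,3) (2,4) (0,4) (2,3) (0,3)
  WK@(4,4): attacks (4,3) (3,4) (3,3)
Union (8 distinct): (0,3) (0,4) (1,3) (2,3) (2,4) (3,3) (3,4) (4,3)

Answer: 8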